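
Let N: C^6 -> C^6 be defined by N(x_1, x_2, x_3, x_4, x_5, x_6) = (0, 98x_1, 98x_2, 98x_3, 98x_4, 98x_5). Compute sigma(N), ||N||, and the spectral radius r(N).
sigma(N) = {0}; ||N|| = 98; r(N) = 0. (N is nilpotent with N^6 = 0.)

On C^6, N is a strictly lower-triangular matrix with 98 on the subdiagonal and zeros elsewhere, so its characteristic polynomial is lambda^6 and every eigenvalue is 0: sigma(N) = {0}. For the operator norm, N e_i = 98e_{i+1} for i = 1, ..., 5 and N e_6 = 0, so the singular values of N are 98 (with multiplicity 5) and 0; hence ||N|| = 98. The spectral radius r(N) = max|lambda| = 0. Note ||N|| > r(N) — characteristic of non-normal nilpotent operators. Indeed N^6 = 0.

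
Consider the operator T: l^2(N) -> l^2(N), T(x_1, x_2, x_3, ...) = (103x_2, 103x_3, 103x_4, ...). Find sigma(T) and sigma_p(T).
sigma(T) = closed disk {z in C : |z| ≤ 103}; sigma_p(T) = open disk {z in C : |z| < 103}

Note T = 103·V where V is the unit left shift (V x)_k = x_{k+1}; so sigma(T) = 103·sigma(V) and ||T|| = 103||V||. ||T x||^2 = 10609sum_{k≥2} |x_k|^2 ≤ 10609||x||^2, with equality on {x : x_1 = 0}, so ||T|| = 103. For any lambda with |lambda| < 103, set r = lambda/103 (|r| < 1); the vector x = (1, r, r^2, ...) is in l^2 and satisfies T x = 103(r, r^2, ...) = lambda x, so lambda is an eigenvalue. On the boundary |lambda| = 103 the geometric series diverges, so no l^2 eigenvector exists, but these lambda lie in the approximate point spectrum. Hence sigma(T) is the closed disk of radius 103 and sigma_p(T) is the open disk.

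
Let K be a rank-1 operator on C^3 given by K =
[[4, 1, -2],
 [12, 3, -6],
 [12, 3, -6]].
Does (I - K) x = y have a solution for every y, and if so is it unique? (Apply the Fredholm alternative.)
(I - K) is singular (det(I - K) = 0, i.e. 1 ∈ sigma(K)). (I - K) x = y is solvable iff y ⊥ ker((I - K)^*) = span{(4, 1, -2)}, i.e. iff 4y_1 + y_2 - 2y_3 = 0. When solvable, the solutions are x = y + c·(1, 3, 3), c arbitrary (ker(I - K) = span{(1, 3, 3)}, dimension 1).

K has rank 1, so it is an outer product K = u v^T: every row of K is a multiple of one row vector. Reading off the entries, u = (1, 3, 3) and v = (4, 1, -2) (row i of K equals u_i·v^T). A rank-one matrix u v^T satisfies K u = u (v·u) and kills the (2)-dimensional subspace v^⊥, so its characteristic polynomial is lambda^2 (lambda - v·u) with v·u = tr K = 1. Hence the eigenvalues of I - K are 1 (multiplicity 2) and 1 - (1) = 0, so det(I - K) = 0. (Direct check: I - K =
[[-3, -1, 2],
 [-12, -2, 6],
 [-12, -3, 7]]
has determinant 0.) So 1 is an eigenvalue of K and (I - K) is not invertible. The finite-dimensional Fredholm alternative says: either (I - K) is invertible, or ker(I - K) ≠ {0} and then range(I - K) = ker((I - K)^*)^⊥, with dim ker(I - K) = dim ker((I - K)^*). We are in the second case, so we need both kernels. Kernel of I - K: (I - K) u = u - u (v·u) = u - u = 0, so ker(I - K) = span{u} = span{(1, 3, 3)} (it is exactly 1-dimensional because rank(I - K) = 2). Kernel of the adjoint: K is real, so (I - K)^* = I - K^T = I - v u^T, and (I - v u^T) v = v - v (u·v) = 0; hence ker((I - K)^*) = span{v} = span{(4, 1, -2)}. Therefore (I - K) x = y is solvable iff <y, v> = 0, i.e. iff 4y_1 + y_2 - 2y_3 = 0. When this holds, K y = u (v·y) = 0, so (I - K) y = y and x = y is a particular solution; the full solution set is the line x = y + c·u = y + c·(1, 3, 3), c ∈ C.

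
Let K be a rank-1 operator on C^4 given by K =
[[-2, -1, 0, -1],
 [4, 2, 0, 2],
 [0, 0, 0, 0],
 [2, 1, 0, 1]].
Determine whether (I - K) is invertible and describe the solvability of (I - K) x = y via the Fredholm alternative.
(I - K) is singular (det(I - K) = 0, i.e. 1 ∈ sigma(K)). (I - K) x = y is solvable iff y ⊥ ker((I - K)^*) = span{(-2, -1, 0, -1)}, i.e. iff -2y_1 - y_2 - y_4 = 0. When solvable, the solutions are x = y + c·(1, -2, 0, -1), c arbitrary (ker(I - K) = span{(1, -2, 0, -1)}, dimension 1).

K has rank 1, so it is an outer product K = u v^T: every row of K is a multiple of one row vector. Reading off the entries, u = (1, -2, 0, -1) and v = (-2, -1, 0, -1) (row i of K equals u_i·v^T). A rank-one matrix u v^T satisfies K u = u (v·u) and kills the (3)-dimensional subspace v^⊥, so its characteristic polynomial is lambda^3 (lambda - v·u) with v·u = tr K = 1. Hence the eigenvalues of I - K are 1 (multiplicity 3) and 1 - (1) = 0, so det(I - K) = 0. (Direct check: I - K =
[[3, 1, 0, 1],
 [-4, -1, 0, -2],
 [0, 0, 1, 0],
 [-2, -1, 0, 0]]
has determinant 0.) So 1 is an eigenvalue of K and (I - K) is not invertible. The finite-dimensional Fredholm alternative says: either (I - K) is invertible, or ker(I - K) ≠ {0} and then range(I - K) = ker((I - K)^*)^⊥, with dim ker(I - K) = dim ker((I - K)^*). We are in the second case, so we need both kernels. Kernel of I - K: (I - K) u = u - u (v·u) = u - u = 0, so ker(I - K) = span{u} = span{(1, -2, 0, -1)} (it is exactly 1-dimensional because rank(I - K) = 3). Kernel of the adjoint: K is real, so (I - K)^* = I - K^T = I - v u^T, and (I - v u^T) v = v - v (u·v) = 0; hence ker((I - K)^*) = span{v} = span{(-2, -1, 0, -1)}. Therefore (I - K) x = y is solvable iff <y, v> = 0, i.e. iff -2y_1 - y_2 - y_4 = 0. When this holds, K y = u (v·y) = 0, so (I - K) y = y and x = y is a particular solution; the full solution set is the line x = y + c·u = y + c·(1, -2, 0, -1), c ∈ C.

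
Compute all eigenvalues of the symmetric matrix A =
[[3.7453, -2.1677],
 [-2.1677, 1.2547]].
sigma(A) ≈ {0, 5}

A is real symmetric, so its spectrum consists of real eigenvalues. Expanding the characteristic polynomial of the displayed matrix gives
  det(λ I - A) = p(λ) = λ^2 + (-5)λ + (0).
Solving p(λ) = 0 yields eigenvalues ≈ 0, 5. (A is shown rounded to 4 decimals, so these recover the underlying integer eigenvalues to within that precision.)
Verification: the trace of A = 5 equals the sum of eigenvalues 5, and det(A) ≈ 0.0003 matches the eigenvalue product 0.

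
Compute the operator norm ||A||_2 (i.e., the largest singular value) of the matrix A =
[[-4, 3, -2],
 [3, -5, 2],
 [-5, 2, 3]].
||A||_2 ≈ 9.055 (= sqrt(largest eigenvalue of A^T A))

||A||_2 = sigma_max(A) = sqrt(lambda_max(A^T A)). Form the symmetric matrix M = A^T A =
[[50, -37, -1],
 [-37, 38, -10],
 [-1, -10, 17]].
Its characteristic polynomial (trace, sum of principal 2x2 minors, determinant of M give the coefficients) is
  p(λ) = det(λ I - M) = λ^3 - 105λ^2 + 1926λ - 3249.
No integer candidate from the rational root theorem (±divisors of 3249) is a root, so the roots are irrational. The cubic discriminant is Δ = 8816478129 > 0, so there are three distinct real roots. p(1) = -1427 and p(2) = 191 have opposite signs, so a root lies in (1, 2); Newton's method refines it to λ ≈ 1.8752. p(21) = 153 and p(22) = -1049 have opposite signs, so a root lies in (21, 22); Newton's method refines it to λ ≈ 21.1312. p(81) = -4707 and p(82) = 31 have opposite signs, so a root lies in (81, 82); Newton's method refines it to λ ≈ 81.9936. Check (Vieta): the three roots sum to 105, matching tr M = 105.
So the eigenvalues of A^T A are ≈ 1.8752, 21.1312, 81.9936 (all ≥ 0, as they must be for A^T A). The largest is λ_max ≈ 81.9936, hence ||A||_2 = sqrt(λ_max) ≈ 9.055.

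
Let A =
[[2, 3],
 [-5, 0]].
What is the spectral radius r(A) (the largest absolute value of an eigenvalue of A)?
r(A) = sqrt(15) ≈ 3.873

The eigenvalues of A are the roots of its characteristic polynomial. With M = A (coefficients from the trace and determinant):
  p(λ) = det(λ I - M) = λ^2 - 2λ + 15.
For λ^2 - 2λ + 15 the discriminant is -56. It is negative, so the roots are the complex-conjugate pair λ = 1 ± (sqrt(56)/2) i ≈ 1 ± 3.7417i. For a conjugate pair the product of the roots equals the constant term, so |λ|^2 = 15 and |λ| = sqrt(15) ≈ 3.873.
Thus the eigenvalues (to 4 decimals) are 1 ± 3.7417i (modulus 3.873). The spectral radius is the largest modulus: r(A) = sqrt(15) ≈ 3.873. (Cross-check: r(A) ≤ ||A||_2 ≈ 5.5373; equality holds whenever A is normal, though it can also hold for some non-normal A.)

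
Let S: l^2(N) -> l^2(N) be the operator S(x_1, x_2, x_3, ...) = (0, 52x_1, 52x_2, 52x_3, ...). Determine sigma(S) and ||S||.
sigma(S) = closed disk {z in C : |z| ≤ 52}; ||S|| = 52

Note S = 52·U where U is the unit right shift (U x)_k = x_{k-1} (with x_0 := 0); so ||S|| = 52||U|| and sigma(S) = 52·sigma(U). ||S x||^2 = sum_{k≥1} |52x_k|^2 = 2704||x||^2, so ||S|| = 52 and sigma(S) ⊂ {|z| ≤ 52}. For any |lambda| < 52, the equation (S - lambda I) x = 0 forces x_1 = 0, then 52x_k = lambda x_{k+1} ⇒ x = 0, so S has no eigenvalues. But (S - lambda I) is not surjective for |lambda| < 52: solving (S - lambda I) x = e_1 would require x_n proportional to (lambda/52)^(-n), which is not in l^2. So every |lambda| < 52 lies in the residual spectrum. The boundary |lambda| = 52 is in the approximate point spectrum (the spectrum is closed). Hence sigma(S) is the closed disk of radius 52.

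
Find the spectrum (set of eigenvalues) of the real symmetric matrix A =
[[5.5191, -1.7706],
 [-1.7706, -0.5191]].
sigma(A) ≈ {-1, 6}

A is real symmetric, so its spectrum consists of real eigenvalues. Expanding the characteristic polynomial of the displayed matrix gives
  det(λ I - A) = p(λ) = λ^2 + (-5)λ + (-6).
Solving p(λ) = 0 yields eigenvalues ≈ -1, 6. (A is shown rounded to 4 decimals, so these recover the underlying integer eigenvalues to within that precision.)
Verification: the trace of A = 5 equals the sum of eigenvalues 5, and det(A) ≈ -6.0000 matches the eigenvalue product -6.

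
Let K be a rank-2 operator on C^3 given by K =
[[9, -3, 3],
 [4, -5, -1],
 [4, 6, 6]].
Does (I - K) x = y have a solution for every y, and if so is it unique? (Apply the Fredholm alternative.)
(I - K) is invertible (det(I - K) = -24 ≠ 0), so for every y in C^3 the equation (I - K) x = y has a unique solution.

K has rank 2 and factors as K = U V^T = u1 v1^T + u2 v2^T with u1 = (3, 2, 0), v1 = (3, -1, 1), u2 = (0, -1, 2), v2 = (2, 3, 3) (multiplying out reproduces the displayed K). The nonzero eigenvalues of U V^T coincide with those of the 2 x 2 matrix G = V^T U = [[v1·u1, v1·u2], [v2·u1, v2·u2]] = [[7, 3], [12, 3]], and by the Sylvester determinant identity det(I_3 - U V^T) = det(I_2 - V^T U) = det([[-6, -3], [-12, -2]]) = (-6)(-2) - (-3)(-12) = -24. (Direct check: I - K =
[[-8, 3, -3],
 [-4, 6, 1],
 [-4, -6, -5]]
has determinant -24.) The finite-dimensional Fredholm alternative says: either (I - K) is invertible, or ker(I - K) ≠ {0} and then range(I - K) = ker((I - K)^*)^⊥, with dim ker(I - K) = dim ker((I - K)^*). Since det(I - K) ≠ 0, 1 is not an eigenvalue of K and ker(I - K) = {0}, so we are in the first case: for every y there is a unique x = (I - K)^(-1) y. (Explicitly, by the Woodbury identity, (I - U V^T)^(-1) = I + U (I_2 - G)^(-1) V^T.)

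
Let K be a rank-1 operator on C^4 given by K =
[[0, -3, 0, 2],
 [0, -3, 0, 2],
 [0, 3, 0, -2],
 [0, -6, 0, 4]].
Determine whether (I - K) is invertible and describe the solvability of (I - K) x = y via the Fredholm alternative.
(I - K) is singular (det(I - K) = 0, i.e. 1 ∈ sigma(K)). (I - K) x = y is solvable iff y ⊥ ker((I - K)^*) = span{(0, -3, 0, 2)}, i.e. iff -3y_2 + 2y_4 = 0. When solvable, the solutions are x = y + c·(1, 1, -1, 2), c arbitrary (ker(I - K) = span{(1, 1, -1, 2)}, dimension 1).

K has rank 1, so it is an outer product K = u v^T: every row of K is a multiple of one row vector. Reading off the entries, u = (1, 1, -1, 2) and v = (0, -3, 0, 2) (row i of K equals u_i·v^T). A rank-one matrix u v^T satisfies K u = u (v·u) and kills the (3)-dimensional subspace v^⊥, so its characteristic polynomial is lambda^3 (lambda - v·u) with v·u = tr K = 1. Hence the eigenvalues of I - K are 1 (multiplicity 3) and 1 - (1) = 0, so det(I - K) = 0. (Direct check: I - K =
[[1, 3, 0, -2],
 [0, 4, 0, -2],
 [0, -3, 1, 2],
 [0, 6, 0, -3]]
has determinant 0.) So 1 is an eigenvalue of K and (I - K) is not invertible. The finite-dimensional Fredholm alternative says: either (I - K) is invertible, or ker(I - K) ≠ {0} and then range(I - K) = ker((I - K)^*)^⊥, with dim ker(I - K) = dim ker((I - K)^*). We are in the second case, so we need both kernels. Kernel of I - K: (I - K) u = u - u (v·u) = u - u = 0, so ker(I - K) = span{u} = span{(1, 1, -1, 2)} (it is exactly 1-dimensional because rank(I - K) = 3). Kernel of the adjoint: K is real, so (I - K)^* = I - K^T = I - v u^T, and (I - v u^T) v = v - v (u·v) = 0; hence ker((I - K)^*) = span{v} = span{(0, -3, 0, 2)}. Therefore (I - K) x = y is solvable iff <y, v> = 0, i.e. iff -3y_2 + 2y_4 = 0. When this holds, K y = u (v·y) = 0, so (I - K) y = y and x = y is a particular solution; the full solution set is the line x = y + c·u = y + c·(1, 1, -1, 2), c ∈ C.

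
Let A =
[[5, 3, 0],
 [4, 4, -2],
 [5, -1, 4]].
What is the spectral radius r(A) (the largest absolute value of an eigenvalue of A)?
r(A) ≈ 6.6615

The eigenvalues of A are the roots of its characteristic polynomial. With M = A (coefficients from the trace, the sum of principal 2x2 minors, and det A):
  p(λ) = det(λ I - M) = λ^3 - 13λ^2 + 42λ + 8.
No integer candidate from the rational root theorem (±divisors of 8) is a root, so the roots are irrational. The cubic discriminant is Δ = -8284 < 0, so there is one real root and a complex-conjugate pair. p(-1) = -48 and p(0) = 8 have opposite signs, so a root lies in (-1, 0); Newton's method refines it to λ ≈ -0.1803. Dividing out (λ - (-0.1803)) leaves approximately λ^2 - 13.1803λ + 44.3761. For λ^2 - 13.1803λ + 44.3761 the discriminant is -3.7847. It is negative, so the remaining roots are the complex-conjugate pair λ ≈ 6.5901 ± 0.9727i. Their product equals the constant term, so |λ|^2 ≈ 44.3761 and |λ| ≈ 6.6615.
Thus the eigenvalues (to 4 decimals) are -0.1803 (modulus 0.1803); 6.5901 ± 0.9727i (modulus 6.6615). The spectral radius is the largest modulus: r(A) ≈ 6.6615. (Cross-check: r(A) ≤ ||A||_2 ≈ 8.9074; equality holds whenever A is normal, though it can also hold for some non-normal A.)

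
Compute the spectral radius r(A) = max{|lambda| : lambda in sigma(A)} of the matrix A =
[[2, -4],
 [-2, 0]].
r(A) = 4

The eigenvalues of A are the roots of its characteristic polynomial. With M = A (coefficients from the trace and determinant):
  p(λ) = det(λ I - M) = λ^2 - 2λ - 8.
For λ^2 - 2λ - 8 the discriminant is 36. It is a perfect square (6^2), so the roots are rational: λ = (2 ± 6)/2 = 4, -2.
Thus the eigenvalues (to 4 decimals) are 4 (modulus 4); -2 (modulus 2). The spectral radius is the largest modulus: r(A) = 4. (Cross-check: r(A) ≤ ||A||_2 ≈ 4.5765; equality holds whenever A is normal, though it can also hold for some non-normal A.)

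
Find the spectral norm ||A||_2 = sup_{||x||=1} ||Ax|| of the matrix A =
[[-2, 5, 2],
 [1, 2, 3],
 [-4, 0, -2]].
||A||_2 ≈ 6.3636 (= sqrt(largest eigenvalue of A^T A))

||A||_2 = sigma_max(A) = sqrt(lambda_max(A^T A)). Form the symmetric matrix M = A^T A =
[[21, -8, 7],
 [-8, 29, 16],
 [7, 16, 17]].
Its characteristic polynomial (trace, sum of principal 2x2 minors, determinant of M give the coefficients) is
  p(λ) = det(λ I - M) = λ^3 - 67λ^2 + 1090λ - 676.
No integer candidate from the rational root theorem (±divisors of 676) is a root, so the roots are irrational. The cubic discriminant is Δ = 216292436 > 0, so there are three distinct real roots. p(0) = -676 and p(1) = 348 have opposite signs, so a root lies in (0, 1); Newton's method refines it to λ ≈ 0.6456. p(25) = 324 and p(26) = -52 have opposite signs, so a root lies in (25, 26); Newton's method refines it to λ ≈ 25.8585. p(40) = -276 and p(41) = 308 have opposite signs, so a root lies in (40, 41); Newton's method refines it to λ ≈ 40.4959. Check (Vieta): the three roots sum to 67, matching tr M = 67.
So the eigenvalues of A^T A are ≈ 0.6456, 25.8585, 40.4959 (all ≥ 0, as they must be for A^T A). The largest is λ_max ≈ 40.4959, hence ||A||_2 = sqrt(λ_max) ≈ 6.3636.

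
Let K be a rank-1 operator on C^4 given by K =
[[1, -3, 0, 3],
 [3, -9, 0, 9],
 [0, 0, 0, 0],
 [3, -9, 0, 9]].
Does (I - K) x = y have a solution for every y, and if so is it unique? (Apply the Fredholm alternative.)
(I - K) is singular (det(I - K) = 0, i.e. 1 ∈ sigma(K)). (I - K) x = y is solvable iff y ⊥ ker((I - K)^*) = span{(1, -3, 0, 3)}, i.e. iff y_1 - 3y_2 + 3y_4 = 0. When solvable, the solutions are x = y + c·(1, 3, 0, 3), c arbitrary (ker(I - K) = span{(1, 3, 0, 3)}, dimension 1).

K has rank 1, so it is an outer product K = u v^T: every row of K is a multiple of one row vector. Reading off the entries, u = (1, 3, 0, 3) and v = (1, -3, 0, 3) (row i of K equals u_i·v^T). A rank-one matrix u v^T satisfies K u = u (v·u) and kills the (3)-dimensional subspace v^⊥, so its characteristic polynomial is lambda^3 (lambda - v·u) with v·u = tr K = 1. Hence the eigenvalues of I - K are 1 (multiplicity 3) and 1 - (1) = 0, so det(I - K) = 0. (Direct check: I - K =
[[0, 3, 0, -3],
 [-3, 10, 0, -9],
 [0, 0, 1, 0],
 [-3, 9, 0, -8]]
has determinant 0.) So 1 is an eigenvalue of K and (I - K) is not invertible. The finite-dimensional Fredholm alternative says: either (I - K) is invertible, or ker(I - K) ≠ {0} and then range(I - K) = ker((I - K)^*)^⊥, with dim ker(I - K) = dim ker((I - K)^*). We are in the second case, so we need both kernels. Kernel of I - K: (I - K) u = u - u (v·u) = u - u = 0, so ker(I - K) = span{u} = span{(1, 3, 0, 3)} (it is exactly 1-dimensional because rank(I - K) = 3). Kernel of the adjoint: K is real, so (I - K)^* = I - K^T = I - v u^T, and (I - v u^T) v = v - v (u·v) = 0; hence ker((I - K)^*) = span{v} = span{(1, -3, 0, 3)}. Therefore (I - K) x = y is solvable iff <y, v> = 0, i.e. iff y_1 - 3y_2 + 3y_4 = 0. When this holds, K y = u (v·y) = 0, so (I - K) y = y and x = y is a particular solution; the full solution set is the line x = y + c·u = y + c·(1, 3, 0, 3), c ∈ C.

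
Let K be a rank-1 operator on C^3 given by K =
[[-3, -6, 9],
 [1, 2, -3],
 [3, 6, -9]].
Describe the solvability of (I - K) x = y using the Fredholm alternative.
(I - K) is invertible (det(I - K) = 11 ≠ 0), so for every y in C^3 the equation (I - K) x = y has a unique solution.

K has rank 1, so it is an outer product K = u v^T: every row of K is a multiple of one row vector. Reading off the entries, u = (3, -1, -3) and v = (-1, -2, 3) (row i of K equals u_i·v^T). A rank-one matrix u v^T satisfies K u = u (v·u) and kills the (2)-dimensional subspace v^⊥, so its characteristic polynomial is lambda^2 (lambda - v·u) with v·u = tr K = -10. Hence the eigenvalues of I - K are 1 (multiplicity 2) and 1 - (-10) = 11, so det(I - K) = 11. (Direct check: I - K =
[[4, 6, -9],
 [-1, -1, 3],
 [-3, -6, 10]]
has determinant 11.) The finite-dimensional Fredholm alternative says: either (I - K) is invertible, or ker(I - K) ≠ {0} and then range(I - K) = ker((I - K)^*)^⊥, with dim ker(I - K) = dim ker((I - K)^*). Since det(I - K) ≠ 0, 1 is not an eigenvalue of K and ker(I - K) = {0}, so we are in the first case: for every y there is a unique x = (I - K)^(-1) y. Explicitly, by the Sherman–Morrison formula, (I - u v^T)^(-1) = I + u v^T/(1 - v·u), i.e. (I - K)^(-1) = I + K/(11).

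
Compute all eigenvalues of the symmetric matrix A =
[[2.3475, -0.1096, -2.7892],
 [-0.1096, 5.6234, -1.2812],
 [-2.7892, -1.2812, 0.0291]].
sigma(A) ≈ {-2, 4, 6}

A is real symmetric, so its spectrum consists of real eigenvalues. Expanding the characteristic polynomial of the displayed matrix gives
  det(λ I - A) = p(λ) = λ^3 + (-8)λ^2 + (4)λ + (48).
Solving p(λ) = 0 yields eigenvalues ≈ -2, 4, 6. (A is shown rounded to 4 decimals, so these recover the underlying integer eigenvalues to within that precision.)
Verification: the trace of A = 8 equals the sum of eigenvalues 8, and det(A) ≈ -48.0009 matches the eigenvalue product -48.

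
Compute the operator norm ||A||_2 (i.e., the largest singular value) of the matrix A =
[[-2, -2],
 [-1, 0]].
||A||_2 = sqrt((9 + sqrt(65))/2) ≈ 2.9208 (= sqrt(largest eigenvalue of A^T A))

||A||_2 = sigma_max(A) = sqrt(lambda_max(A^T A)). Form the symmetric matrix M = A^T A =
[[5, 4],
 [4, 4]].
Its characteristic polynomial (trace, determinant of M give the coefficients) is
  p(λ) = det(λ I - M) = λ^2 - 9λ + 4.
For λ^2 - 9λ + 4 the discriminant is 65. It is nonnegative but not a perfect square, so the roots are real and irrational: λ = (9 ± sqrt(65))/2 ≈ 8.5311, 0.4689.
So the eigenvalues of A^T A are ≈ 0.4689, 8.5311 (all ≥ 0, as they must be for A^T A). The largest is λ_max = (9 + sqrt(65))/2 ≈ 8.5311, hence ||A||_2 = sqrt(λ_max) = sqrt((9 + sqrt(65))/2) ≈ 2.9208.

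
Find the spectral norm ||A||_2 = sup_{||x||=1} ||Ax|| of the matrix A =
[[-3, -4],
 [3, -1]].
||A||_2 = sqrt((35 + sqrt(325))/2) ≈ 5.1492 (= sqrt(largest eigenvalue of A^T A))

||A||_2 = sigma_max(A) = sqrt(lambda_max(A^T A)). Form the symmetric matrix M = A^T A =
[[18, 9],
 [9, 17]].
Its characteristic polynomial (trace, determinant of M give the coefficients) is
  p(λ) = det(λ I - M) = λ^2 - 35λ + 225.
For λ^2 - 35λ + 225 the discriminant is 325. It is nonnegative but not a perfect square, so the roots are real and irrational: λ = (35 ± sqrt(325))/2 ≈ 26.5139, 8.4861.
So the eigenvalues of A^T A are ≈ 8.4861, 26.5139 (all ≥ 0, as they must be for A^T A). The largest is λ_max = (35 + sqrt(325))/2 ≈ 26.5139, hence ||A||_2 = sqrt(λ_max) = sqrt((35 + sqrt(325))/2) ≈ 5.1492.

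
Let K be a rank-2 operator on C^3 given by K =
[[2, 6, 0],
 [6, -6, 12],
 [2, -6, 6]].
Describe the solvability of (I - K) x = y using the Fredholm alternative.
(I - K) is invertible (det(I - K) = -1 ≠ 0), so for every y in C^3 the equation (I - K) x = y has a unique solution.

K has rank 2 and factors as K = U V^T = u1 v1^T + u2 v2^T with u1 = (-1, 3, 2), v1 = (1, -3, 3), u2 = (1, 1, 0), v2 = (3, 3, 3) (multiplying out reproduces the displayed K). The nonzero eigenvalues of U V^T coincide with those of the 2 x 2 matrix G = V^T U = [[v1·u1, v1·u2], [v2·u1, v2·u2]] = [[-4, -2], [12, 6]], and by the Sylvester determinant identity det(I_3 - U V^T) = det(I_2 - V^T U) = det([[5, 2], [-12, -5]]) = (5)(-5) - (2)(-12) = -1. (Direct check: I - K =
[[-1, -6, 0],
 [-6, 7, -12],
 [-2, 6, -5]]
has determinant -1.) The finite-dimensional Fredholm alternative says: either (I - K) is invertible, or ker(I - K) ≠ {0} and then range(I - K) = ker((I - K)^*)^⊥, with dim ker(I - K) = dim ker((I - K)^*). Since det(I - K) ≠ 0, 1 is not an eigenvalue of K and ker(I - K) = {0}, so we are in the first case: for every y there is a unique x = (I - K)^(-1) y. (Explicitly, by the Woodbury identity, (I - U V^T)^(-1) = I + U (I_2 - G)^(-1) V^T.)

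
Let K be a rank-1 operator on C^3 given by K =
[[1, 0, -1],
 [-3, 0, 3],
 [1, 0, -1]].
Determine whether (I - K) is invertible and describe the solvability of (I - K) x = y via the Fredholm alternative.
(I - K) is invertible (det(I - K) = 1 ≠ 0), so for every y in C^3 the equation (I - K) x = y has a unique solution.

K has rank 1, so it is an outer product K = u v^T: every row of K is a multiple of one row vector. Reading off the entries, u = (-1, 3, -1) and v = (-1, 0, 1) (row i of K equals u_i·v^T). A rank-one matrix u v^T satisfies K u = u (v·u) and kills the (2)-dimensional subspace v^⊥, so its characteristic polynomial is lambda^2 (lambda - v·u) with v·u = tr K = 0. Hence the eigenvalues of I - K are 1 (multiplicity 2) and 1 - (0) = 1, so det(I - K) = 1. (Direct check: I - K =
[[0, 0, 1],
 [3, 1, -3],
 [-1, 0, 2]]
has determinant 1.) The finite-dimensional Fredholm alternative says: either (I - K) is invertible, or ker(I - K) ≠ {0} and then range(I - K) = ker((I - K)^*)^⊥, with dim ker(I - K) = dim ker((I - K)^*). Since det(I - K) ≠ 0, 1 is not an eigenvalue of K and ker(I - K) = {0}, so we are in the first case: for every y there is a unique x = (I - K)^(-1) y. Explicitly, by the Sherman–Morrison formula, (I - u v^T)^(-1) = I + u v^T/(1 - v·u), i.e. (I - K)^(-1) = I + K.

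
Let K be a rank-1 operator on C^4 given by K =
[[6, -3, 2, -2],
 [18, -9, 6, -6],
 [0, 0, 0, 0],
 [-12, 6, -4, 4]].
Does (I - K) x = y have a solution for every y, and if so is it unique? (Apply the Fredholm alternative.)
(I - K) is singular (det(I - K) = 0, i.e. 1 ∈ sigma(K)). (I - K) x = y is solvable iff y ⊥ ker((I - K)^*) = span{(6, -3, 2, -2)}, i.e. iff 6y_1 - 3y_2 + 2y_3 - 2y_4 = 0. When solvable, the solutions are x = y + c·(1, 3, 0, -2), c arbitrary (ker(I - K) = span{(1, 3, 0, -2)}, dimension 1).

K has rank 1, so it is an outer product K = u v^T: every row of K is a multiple of one row vector. Reading off the entries, u = (1, 3, 0, -2) and v = (6, -3, 2, -2) (row i of K equals u_i·v^T). A rank-one matrix u v^T satisfies K u = u (v·u) and kills the (3)-dimensional subspace v^⊥, so its characteristic polynomial is lambda^3 (lambda - v·u) with v·u = tr K = 1. Hence the eigenvalues of I - K are 1 (multiplicity 3) and 1 - (1) = 0, so det(I - K) = 0. (Direct check: I - K =
[[-5, 3, -2, 2],
 [-18, 10, -6, 6],
 [0, 0, 1, 0],
 [12, -6, 4, -3]]
has determinant 0.) So 1 is an eigenvalue of K and (I - K) is not invertible. The finite-dimensional Fredholm alternative says: either (I - K) is invertible, or ker(I - K) ≠ {0} and then range(I - K) = ker((I - K)^*)^⊥, with dim ker(I - K) = dim ker((I - K)^*). We are in the second case, so we need both kernels. Kernel of I - K: (I - K) u = u - u (v·u) = u - u = 0, so ker(I - K) = span{u} = span{(1, 3, 0, -2)} (it is exactly 1-dimensional because rank(I - K) = 3). Kernel of the adjoint: K is real, so (I - K)^* = I - K^T = I - v u^T, and (I - v u^T) v = v - v (u·v) = 0; hence ker((I - K)^*) = span{v} = span{(6, -3, 2, -2)}. Therefore (I - K) x = y is solvable iff <y, v> = 0, i.e. iff 6y_1 - 3y_2 + 2y_3 - 2y_4 = 0. When this holds, K y = u (v·y) = 0, so (I - K) y = y and x = y is a particular solution; the full solution set is the line x = y + c·u = y + c·(1, 3, 0, -2), c ∈ C.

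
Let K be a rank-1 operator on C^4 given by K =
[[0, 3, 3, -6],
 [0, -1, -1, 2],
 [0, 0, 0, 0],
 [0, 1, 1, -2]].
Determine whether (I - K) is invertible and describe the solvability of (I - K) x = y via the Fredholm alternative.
(I - K) is invertible (det(I - K) = 4 ≠ 0), so for every y in C^4 the equation (I - K) x = y has a unique solution.

K has rank 1, so it is an outer product K = u v^T: every row of K is a multiple of one row vector. Reading off the entries, u = (-3, 1, 0, -1) and v = (0, -1, -1, 2) (row i of K equals u_i·v^T). A rank-one matrix u v^T satisfies K u = u (v·u) and kills the (3)-dimensional subspace v^⊥, so its characteristic polynomial is lambda^3 (lambda - v·u) with v·u = tr K = -3. Hence the eigenvalues of I - K are 1 (multiplicity 3) and 1 - (-3) = 4, so det(I - K) = 4. (Direct check: I - K =
[[1, -3, -3, 6],
 [0, 2, 1, -2],
 [0, 0, 1, 0],
 [0, -1, -1, 3]]
has determinant 4.) The finite-dimensional Fredholm alternative says: either (I - K) is invertible, or ker(I - K) ≠ {0} and then range(I - K) = ker((I - K)^*)^⊥, with dim ker(I - K) = dim ker((I - K)^*). Since det(I - K) ≠ 0, 1 is not an eigenvalue of K and ker(I - K) = {0}, so we are in the first case: for every y there is a unique x = (I - K)^(-1) y. Explicitly, by the Sherman–Morrison formula, (I - u v^T)^(-1) = I + u v^T/(1 - v·u), i.e. (I - K)^(-1) = I + K/(4).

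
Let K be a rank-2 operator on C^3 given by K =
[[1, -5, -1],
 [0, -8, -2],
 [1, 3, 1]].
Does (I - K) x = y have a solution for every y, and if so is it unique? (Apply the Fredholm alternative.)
(I - K) is invertible (det(I - K) = -1 ≠ 0), so for every y in C^3 the equation (I - K) x = y has a unique solution.

K has rank 2 and factors as K = U V^T = u1 v1^T + u2 v2^T with u1 = (-2, -3, 1), v1 = (1, 3, 1), u2 = (1, 1, 0), v2 = (3, 1, 1) (multiplying out reproduces the displayed K). The nonzero eigenvalues of U V^T coincide with those of the 2 x 2 matrix G = V^T U = [[v1·u1, v1·u2], [v2·u1, v2·u2]] = [[-10, 4], [-8, 4]], and by the Sylvester determinant identity det(I_3 - U V^T) = det(I_2 - V^T U) = det([[11, -4], [8, -3]]) = (11)(-3) - (-4)(8) = -1. (Direct check: I - K =
[[0, 5, 1],
 [0, 9, 2],
 [-1, -3, 0]]
has determinant -1.) The finite-dimensional Fredholm alternative says: either (I - K) is invertible, or ker(I - K) ≠ {0} and then range(I - K) = ker((I - K)^*)^⊥, with dim ker(I - K) = dim ker((I - K)^*). Since det(I - K) ≠ 0, 1 is not an eigenvalue of K and ker(I - K) = {0}, so we are in the first case: for every y there is a unique x = (I - K)^(-1) y. (Explicitly, by the Woodbury identity, (I - U V^T)^(-1) = I + U (I_2 - G)^(-1) V^T.)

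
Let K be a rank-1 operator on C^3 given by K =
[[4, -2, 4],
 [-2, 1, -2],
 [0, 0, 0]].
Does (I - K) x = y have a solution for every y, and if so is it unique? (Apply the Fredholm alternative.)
(I - K) is invertible (det(I - K) = -4 ≠ 0), so for every y in C^3 the equation (I - K) x = y has a unique solution.

K has rank 1, so it is an outer product K = u v^T: every row of K is a multiple of one row vector. Reading off the entries, u = (-2, 1, 0) and v = (-2, 1, -2) (row i of K equals u_i·v^T). A rank-one matrix u v^T satisfies K u = u (v·u) and kills the (2)-dimensional subspace v^⊥, so its characteristic polynomial is lambda^2 (lambda - v·u) with v·u = tr K = 5. Hence the eigenvalues of I - K are 1 (multiplicity 2) and 1 - (5) = -4, so det(I - K) = -4. (Direct check: I - K =
[[-3, 2, -4],
 [2, 0, 2],
 [0, 0, 1]]
has determinant -4.) The finite-dimensional Fredholm alternative says: either (I - K) is invertible, or ker(I - K) ≠ {0} and then range(I - K) = ker((I - K)^*)^⊥, with dim ker(I - K) = dim ker((I - K)^*). Since det(I - K) ≠ 0, 1 is not an eigenvalue of K and ker(I - K) = {0}, so we are in the first case: for every y there is a unique x = (I - K)^(-1) y. Explicitly, by the Sherman–Morrison formula, (I - u v^T)^(-1) = I + u v^T/(1 - v·u), i.e. (I - K)^(-1) = I + K/(-4).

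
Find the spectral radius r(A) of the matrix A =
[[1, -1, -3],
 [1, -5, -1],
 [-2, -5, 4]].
r(A) ≈ 5.8935

The eigenvalues of A are the roots of its characteristic polynomial. With M = A (coefficients from the trace, the sum of principal 2x2 minors, and det A):
  p(λ) = det(λ I - M) = λ^3 - 31λ - 22.
No integer candidate from the rational root theorem (±divisors of 22) is a root, so the roots are irrational. The cubic discriminant is Δ = 106096 > 0, so there are three distinct real roots. p(-6) = -52 and p(-5) = 8 have opposite signs, so a root lies in (-6, -5); Newton's method refines it to λ ≈ -5.1717. p(-1) = 8 and p(0) = -22 have opposite signs, so a root lies in (-1, 0); Newton's method refines it to λ ≈ -0.7218. p(5) = -52 and p(6) = 8 have opposite signs, so a root lies in (5, 6); Newton's method refines it to λ ≈ 5.8935. Check (Vieta): the three roots sum to 0, matching tr M = 0.
Thus the eigenvalues (to 4 decimals) are -5.1717 (modulus 5.1717); -0.7218 (modulus 0.7218); 5.8935 (modulus 5.8935). The spectral radius is the largest modulus: r(A) ≈ 5.8935. (Cross-check: r(A) ≤ ||A||_2 ≈ 7.5635; equality holds whenever A is normal, though it can also hold for some non-normal A.)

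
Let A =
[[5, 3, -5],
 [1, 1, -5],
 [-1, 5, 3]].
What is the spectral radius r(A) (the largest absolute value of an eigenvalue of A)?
r(A) ≈ 5.5582

The eigenvalues of A are the roots of its characteristic polynomial. With M = A (coefficients from the trace, the sum of principal 2x2 minors, and det A):
  p(λ) = det(λ I - M) = λ^3 - 9λ^2 + 40λ - 116.
No integer candidate from the rational root theorem (±divisors of 116) is a root, so the roots are irrational. The cubic discriminant is Δ = -76288 < 0, so there is one real root and a complex-conjugate pair. p(5) = -16 and p(6) = 16 have opposite signs, so a root lies in (5, 6); Newton's method refines it to λ ≈ 5.5582. Dividing out (λ - (5.5582)) leaves approximately λ^2 - 3.4418λ + 20.8699. For λ^2 - 3.4418λ + 20.8699 the discriminant is -71.6339. It is negative, so the remaining roots are the complex-conjugate pair λ ≈ 1.7209 ± 4.2318i. Their product equals the constant term, so |λ|^2 ≈ 20.8699 and |λ| ≈ 4.5684.
Thus the eigenvalues (to 4 decimals) are 5.5582 (modulus 5.5582); 1.7209 ± 4.2318i (modulus 4.5684). The spectral radius is the largest modulus: r(A) ≈ 5.5582. (Cross-check: r(A) ≤ ||A||_2 ≈ 9.0481; equality holds whenever A is normal, though it can also hold for some non-normal A.)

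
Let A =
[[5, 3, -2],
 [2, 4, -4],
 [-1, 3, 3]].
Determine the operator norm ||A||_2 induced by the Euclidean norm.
||A||_2 ≈ 8.1965 (= sqrt(largest eigenvalue of A^T A))

||A||_2 = sigma_max(A) = sqrt(lambda_max(A^T A)). Form the symmetric matrix M = A^T A =
[[30, 20, -21],
 [20, 34, -13],
 [-21, -13, 29]].
Its characteristic polynomial (trace, sum of principal 2x2 minors, determinant of M give the coefficients) is
  p(λ) = det(λ I - M) = λ^3 - 93λ^2 + 1866λ - 8836.
No integer candidate from the rational root theorem (±divisors of 8836) is a root, so the roots are irrational. The cubic discriminant is Δ = 1189773684 > 0, so there are three distinct real roots. p(6) = -772 and p(7) = 12 have opposite signs, so a root lies in (6, 7); Newton's method refines it to λ ≈ 6.9832. p(18) = 452 and p(19) = -96 have opposite signs, so a root lies in (18, 19); Newton's method refines it to λ ≈ 18.8342. p(67) = -528 and p(68) = 2452 have opposite signs, so a root lies in (67, 68); Newton's method refines it to λ ≈ 67.1827. Check (Vieta): the three roots sum to 93, matching tr M = 93.
So the eigenvalues of A^T A are ≈ 6.9832, 18.8342, 67.1827 (all ≥ 0, as they must be for A^T A). The largest is λ_max ≈ 67.1827, hence ||A||_2 = sqrt(λ_max) ≈ 8.1965.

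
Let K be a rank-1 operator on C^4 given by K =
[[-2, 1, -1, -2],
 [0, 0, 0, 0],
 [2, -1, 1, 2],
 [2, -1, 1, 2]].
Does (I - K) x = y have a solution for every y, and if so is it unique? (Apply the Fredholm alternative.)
(I - K) is singular (det(I - K) = 0, i.e. 1 ∈ sigma(K)). (I - K) x = y is solvable iff y ⊥ ker((I - K)^*) = span{(-2, 1, -1, -2)}, i.e. iff -2y_1 + y_2 - y_3 - 2y_4 = 0. When solvable, the solutions are x = y + c·(1, 0, -1, -1), c arbitrary (ker(I - K) = span{(1, 0, -1, -1)}, dimension 1).

K has rank 1, so it is an outer product K = u v^T: every row of K is a multiple of one row vector. Reading off the entries, u = (1, 0, -1, -1) and v = (-2, 1, -1, -2) (row i of K equals u_i·v^T). A rank-one matrix u v^T satisfies K u = u (v·u) and kills the (3)-dimensional subspace v^⊥, so its characteristic polynomial is lambda^3 (lambda - v·u) with v·u = tr K = 1. Hence the eigenvalues of I - K are 1 (multiplicity 3) and 1 - (1) = 0, so det(I - K) = 0. (Direct check: I - K =
[[3, -1, 1, 2],
 [0, 1, 0, 0],
 [-2, 1, 0, -2],
 [-2, 1, -1, -1]]
has determinant 0.) So 1 is an eigenvalue of K and (I - K) is not invertible. The finite-dimensional Fredholm alternative says: either (I - K) is invertible, or ker(I - K) ≠ {0} and then range(I - K) = ker((I - K)^*)^⊥, with dim ker(I - K) = dim ker((I - K)^*). We are in the second case, so we need both kernels. Kernel of I - K: (I - K) u = u - u (v·u) = u - u = 0, so ker(I - K) = span{u} = span{(1, 0, -1, -1)} (it is exactly 1-dimensional because rank(I - K) = 3). Kernel of the adjoint: K is real, so (I - K)^* = I - K^T = I - v u^T, and (I - v u^T) v = v - v (u·v) = 0; hence ker((I - K)^*) = span{v} = span{(-2, 1, -1, -2)}. Therefore (I - K) x = y is solvable iff <y, v> = 0, i.e. iff -2y_1 + y_2 - y_3 - 2y_4 = 0. When this holds, K y = u (v·y) = 0, so (I - K) y = y and x = y is a particular solution; the full solution set is the line x = y + c·u = y + c·(1, 0, -1, -1), c ∈ C.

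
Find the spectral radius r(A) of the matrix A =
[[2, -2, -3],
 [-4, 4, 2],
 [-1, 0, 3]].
r(A) ≈ 6.505

The eigenvalues of A are the roots of its characteristic polynomial. With M = A (coefficients from the trace, the sum of principal 2x2 minors, and det A):
  p(λ) = det(λ I - M) = λ^3 - 9λ^2 + 15λ + 8.
No integer candidate from the rational root theorem (±divisors of 8) is a root, so the roots are irrational. The cubic discriminant is Δ = 6885 > 0, so there are three distinct real roots. p(-1) = -17 and p(0) = 8 have opposite signs, so a root lies in (-1, 0); Newton's method refines it to λ ≈ -0.4217. p(2) = 10 and p(3) = -1 have opposite signs, so a root lies in (2, 3); Newton's method refines it to λ ≈ 2.9166. p(6) = -10 and p(7) = 15 have opposite signs, so a root lies in (6, 7); Newton's method refines it to λ ≈ 6.505. Check (Vieta): the three roots sum to 9, matching tr M = 9.
Thus the eigenvalues (to 4 decimals) are -0.4217 (modulus 0.4217); 2.9166 (modulus 2.9166); 6.505 (modulus 6.505). The spectral radius is the largest modulus: r(A) ≈ 6.505. (Cross-check: r(A) ≤ ||A||_2 ≈ 7.4222; equality holds whenever A is normal, though it can also hold for some non-normal A.)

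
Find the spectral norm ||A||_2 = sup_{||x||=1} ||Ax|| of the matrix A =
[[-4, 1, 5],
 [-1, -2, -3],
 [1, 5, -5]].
||A||_2 ≈ 8.5527 (= sqrt(largest eigenvalue of A^T A))

||A||_2 = sigma_max(A) = sqrt(lambda_max(A^T A)). Form the symmetric matrix M = A^T A =
[[18, 3, -22],
 [3, 30, -14],
 [-22, -14, 59]].
Its characteristic polynomial (trace, sum of principal 2x2 minors, determinant of M give the coefficients) is
  p(λ) = det(λ I - M) = λ^3 - 107λ^2 + 2683λ - 15129.
No integer candidate from the rational root theorem (±divisors of 15129) is a root, so the roots are irrational. The cubic discriminant is Δ = 3025147200 > 0, so there are three distinct real roots. p(8) = -1 and p(9) = 1080 have opposite signs, so a root lies in (8, 9); Newton's method refines it to λ ≈ 8.0009. p(25) = 696 and p(26) = -127 have opposite signs, so a root lies in (25, 26); Newton's method refines it to λ ≈ 25.8503. p(73) = -456 and p(74) = 2705 have opposite signs, so a root lies in (73, 74); Newton's method refines it to λ ≈ 73.1488. Check (Vieta): the three roots sum to 107, matching tr M = 107.
So the eigenvalues of A^T A are ≈ 8.0009, 25.8503, 73.1488 (all ≥ 0, as they must be for A^T A). The largest is λ_max ≈ 73.1488, hence ||A||_2 = sqrt(λ_max) ≈ 8.5527.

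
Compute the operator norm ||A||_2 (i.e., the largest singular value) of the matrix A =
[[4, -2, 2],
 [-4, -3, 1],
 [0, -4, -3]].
||A||_2 ≈ 6.0392 (= sqrt(largest eigenvalue of A^T A))

||A||_2 = sigma_max(A) = sqrt(lambda_max(A^T A)). Form the symmetric matrix M = A^T A =
[[32, 4, 4],
 [4, 29, 5],
 [4, 5, 14]].
Its characteristic polynomial (trace, sum of principal 2x2 minors, determinant of M give the coefficients) is
  p(λ) = det(λ I - M) = λ^3 - 75λ^2 + 1725λ - 11664.
No integer candidate from the rational root theorem (±divisors of 11664) is a root, so the roots are irrational. The cubic discriminant is Δ = 12297933 > 0, so there are three distinct real roots. p(12) = -36 and p(13) = 283 have opposite signs, so a root lies in (12, 13); Newton's method refines it to λ ≈ 12.102. p(26) = 62 and p(27) = -81 have opposite signs, so a root lies in (26, 27); Newton's method refines it to λ ≈ 26.426. p(36) = -108 and p(37) = 139 have opposite signs, so a root lies in (36, 37); Newton's method refines it to λ ≈ 36.472. Check (Vieta): the three roots sum to 75, matching tr M = 75.
So the eigenvalues of A^T A are ≈ 12.102, 26.426, 36.472 (all ≥ 0, as they must be for A^T A). The largest is λ_max ≈ 36.472, hence ||A||_2 = sqrt(λ_max) ≈ 6.0392.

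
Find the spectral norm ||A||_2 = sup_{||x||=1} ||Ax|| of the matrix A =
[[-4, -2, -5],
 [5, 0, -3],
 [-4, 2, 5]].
||A||_2 ≈ 8.7423 (= sqrt(largest eigenvalue of A^T A))

||A||_2 = sigma_max(A) = sqrt(lambda_max(A^T A)). Form the symmetric matrix M = A^T A =
[[57, 0, -15],
 [0, 8, 20],
 [-15, 20, 59]].
Its characteristic polynomial (trace, sum of principal 2x2 minors, determinant of M give the coefficients) is
  p(λ) = det(λ I - M) = λ^3 - 124λ^2 + 3666λ - 2304.
No integer candidate from the rational root theorem (±divisors of 2304) is a root, so the roots are irrational. The cubic discriminant is Δ = 10706697504 > 0, so there are three distinct real roots. p(0) = -2304 and p(1) = 1239 have opposite signs, so a root lies in (0, 1); Newton's method refines it to λ ≈ 0.6424. p(46) = 1284 and p(47) = -95 have opposite signs, so a root lies in (46, 47); Newton's method refines it to λ ≈ 46.9304. p(76) = -936 and p(77) = 1315 have opposite signs, so a root lies in (76, 77); Newton's method refines it to λ ≈ 76.4273. Check (Vieta): the three roots sum to 124, matching tr M = 124.
So the eigenvalues of A^T A are ≈ 0.6424, 46.9304, 76.4273 (all ≥ 0, as they must be for A^T A). The largest is λ_max ≈ 76.4273, hence ||A||_2 = sqrt(λ_max) ≈ 8.7423.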